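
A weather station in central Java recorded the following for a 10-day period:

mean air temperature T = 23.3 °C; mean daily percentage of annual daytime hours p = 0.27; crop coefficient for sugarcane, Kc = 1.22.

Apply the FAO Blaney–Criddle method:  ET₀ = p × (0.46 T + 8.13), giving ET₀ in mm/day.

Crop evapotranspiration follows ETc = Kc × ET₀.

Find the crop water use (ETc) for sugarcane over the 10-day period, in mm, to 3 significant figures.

62.1 mm

ET₀ = 0.27 × (0.46 × 23.3 + 8.13) = 0.27 × 18.848 = 5.0890 mm/d
ETc = Kc × ET₀ = 1.22 × 5.0890 = 6.2086 mm/d
Over 10 days: 6.2086 × 10 = 62.086 mm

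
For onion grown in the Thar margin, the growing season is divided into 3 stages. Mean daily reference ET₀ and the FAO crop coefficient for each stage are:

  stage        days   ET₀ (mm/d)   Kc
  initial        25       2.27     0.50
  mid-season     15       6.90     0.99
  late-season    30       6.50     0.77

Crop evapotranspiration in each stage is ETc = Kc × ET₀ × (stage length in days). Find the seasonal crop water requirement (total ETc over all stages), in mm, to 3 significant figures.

initial: 0.50 × 2.27 × 25 = 28.38 mm
mid-season: 0.99 × 6.90 × 15 = 102.47 mm
late-season: 0.77 × 6.50 × 30 = 150.15 mm
Seasonal total = 281.00 mm

281 mm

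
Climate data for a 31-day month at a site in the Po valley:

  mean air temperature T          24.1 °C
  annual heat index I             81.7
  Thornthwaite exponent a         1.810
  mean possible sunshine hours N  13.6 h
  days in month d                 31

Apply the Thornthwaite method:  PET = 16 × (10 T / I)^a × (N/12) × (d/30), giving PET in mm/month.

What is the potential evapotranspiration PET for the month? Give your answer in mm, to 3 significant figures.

10T/I = 10 × 24.1 / 81.7 = 2.9498
(10T/I)^a = 2.9498^1.810 = 7.0848
Uncorrected PET = 16 × 7.0848 = 113.357 mm
Correction = (N/12)(d/30) = (13.6/12)(31/30) = 1.1711
PET = 113.357 × 1.1711 = 132.752 mm/month

133 mm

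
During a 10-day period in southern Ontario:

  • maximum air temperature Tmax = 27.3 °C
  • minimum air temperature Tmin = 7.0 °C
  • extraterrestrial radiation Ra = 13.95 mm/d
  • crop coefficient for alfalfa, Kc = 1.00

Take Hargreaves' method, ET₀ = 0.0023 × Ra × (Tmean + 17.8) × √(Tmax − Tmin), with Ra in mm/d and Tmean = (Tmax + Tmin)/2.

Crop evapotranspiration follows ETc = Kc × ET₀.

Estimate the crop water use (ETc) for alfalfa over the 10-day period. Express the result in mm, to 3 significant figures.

50.5 mm

Tmean = (27.3 + 7.0)/2 = 17.15 °C
ET₀ = 0.0023 × 13.95 × (17.15 + 17.8) × √20.3 = 0.0023 × 13.95 × 34.95 × 4.5056 = 5.0524 mm/d
ETc = Kc × ET₀ = 1.00 × 5.0524 = 5.0524 mm/d
Over 10 days: 5.0524 × 10 = 50.524 mm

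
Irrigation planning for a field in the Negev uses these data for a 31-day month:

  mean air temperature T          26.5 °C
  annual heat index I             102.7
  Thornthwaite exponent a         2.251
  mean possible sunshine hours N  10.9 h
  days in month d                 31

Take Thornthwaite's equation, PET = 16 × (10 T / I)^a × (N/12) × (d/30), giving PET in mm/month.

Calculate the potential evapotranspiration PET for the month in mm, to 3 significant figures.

127 mm

10T/I = 10 × 26.5 / 102.7 = 2.5803
(10T/I)^a = 2.5803^2.251 = 8.4464
Uncorrected PET = 16 × 8.4464 = 135.142 mm
Correction = (N/12)(d/30) = (10.9/12)(31/30) = 0.9386
PET = 135.142 × 0.9386 = 126.844 mm/month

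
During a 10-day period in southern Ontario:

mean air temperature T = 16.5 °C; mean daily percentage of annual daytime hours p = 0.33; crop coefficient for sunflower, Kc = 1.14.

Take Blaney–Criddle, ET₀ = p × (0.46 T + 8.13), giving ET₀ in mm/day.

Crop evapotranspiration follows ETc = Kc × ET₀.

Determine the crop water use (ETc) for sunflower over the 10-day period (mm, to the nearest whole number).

59 mm

ET₀ = 0.33 × (0.46 × 16.5 + 8.13) = 0.33 × 15.720 = 5.1876 mm/d
ETc = Kc × ET₀ = 1.14 × 5.1876 = 5.9139 mm/d
Over 10 days: 5.9139 × 10 = 59.139 mm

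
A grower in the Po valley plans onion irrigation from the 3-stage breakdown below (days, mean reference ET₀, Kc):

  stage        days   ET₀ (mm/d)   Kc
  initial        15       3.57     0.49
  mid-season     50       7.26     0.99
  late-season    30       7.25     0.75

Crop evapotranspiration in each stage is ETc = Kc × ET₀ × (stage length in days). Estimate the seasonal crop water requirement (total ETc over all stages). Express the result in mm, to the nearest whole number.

549 mm

initial: 0.49 × 3.57 × 15 = 26.24 mm
mid-season: 0.99 × 7.26 × 50 = 359.37 mm
late-season: 0.75 × 7.25 × 30 = 163.13 mm
Seasonal total = 548.74 mm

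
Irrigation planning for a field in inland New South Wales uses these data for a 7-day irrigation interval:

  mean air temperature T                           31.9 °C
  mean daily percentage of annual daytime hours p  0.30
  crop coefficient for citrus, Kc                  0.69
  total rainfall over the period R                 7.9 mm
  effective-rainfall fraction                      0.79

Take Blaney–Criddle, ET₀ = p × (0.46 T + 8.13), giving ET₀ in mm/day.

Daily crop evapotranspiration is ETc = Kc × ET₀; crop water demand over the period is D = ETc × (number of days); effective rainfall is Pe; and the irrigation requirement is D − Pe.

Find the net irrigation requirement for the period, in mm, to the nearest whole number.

ET₀ = 0.30 × (0.46 × 31.9 + 8.13) = 0.30 × 22.804 = 6.8412 mm/d
ETc = Kc × ET₀ = 0.69 × 6.8412 = 4.7204 mm/d
Crop demand D = ETc × 7 d = 4.7204 × 7 = 33.043 mm
Pe = 0.79 × 7.9 = 6.241 mm
D − Pe = 33.043 − 6.241 = 26.802 mm

27 mm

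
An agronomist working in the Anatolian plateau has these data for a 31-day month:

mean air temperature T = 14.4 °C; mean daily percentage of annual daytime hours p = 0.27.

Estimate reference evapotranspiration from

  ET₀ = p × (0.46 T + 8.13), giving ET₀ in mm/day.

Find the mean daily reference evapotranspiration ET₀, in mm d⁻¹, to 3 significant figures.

3.98 mm d⁻¹

ET₀ = 0.27 × (0.46 × 14.4 + 8.13) = 0.27 × 14.754 = 3.9836 mm/d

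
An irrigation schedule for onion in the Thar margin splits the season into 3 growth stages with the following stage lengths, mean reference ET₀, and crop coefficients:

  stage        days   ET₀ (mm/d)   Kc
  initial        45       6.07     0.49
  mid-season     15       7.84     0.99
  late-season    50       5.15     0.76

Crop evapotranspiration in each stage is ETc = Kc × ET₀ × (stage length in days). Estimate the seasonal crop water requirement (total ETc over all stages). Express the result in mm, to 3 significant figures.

initial: 0.49 × 6.07 × 45 = 133.84 mm
mid-season: 0.99 × 7.84 × 15 = 116.42 mm
late-season: 0.76 × 5.15 × 50 = 195.70 mm
Seasonal total = 445.96 mm

446 mm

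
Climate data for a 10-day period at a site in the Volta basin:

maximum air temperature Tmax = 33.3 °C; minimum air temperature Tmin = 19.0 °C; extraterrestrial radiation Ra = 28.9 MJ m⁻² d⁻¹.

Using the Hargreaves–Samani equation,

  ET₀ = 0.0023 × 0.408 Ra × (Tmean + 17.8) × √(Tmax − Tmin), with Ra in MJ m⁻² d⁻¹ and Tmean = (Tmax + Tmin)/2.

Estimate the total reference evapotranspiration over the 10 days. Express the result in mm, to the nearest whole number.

45 mm

Tmean = (33.3 + 19.0)/2 = 26.15 °C
0.408 Ra = 0.408 × 28.9 = 11.7912 mm/d equivalent
ET₀ = 0.0023 × 11.7912 × (26.15 + 17.8) × √14.3 = 0.0023 × 11.7912 × 43.95 × 3.7815 = 4.5072 mm/d
Over 10 days: 4.5072 × 10 = 45.072 mm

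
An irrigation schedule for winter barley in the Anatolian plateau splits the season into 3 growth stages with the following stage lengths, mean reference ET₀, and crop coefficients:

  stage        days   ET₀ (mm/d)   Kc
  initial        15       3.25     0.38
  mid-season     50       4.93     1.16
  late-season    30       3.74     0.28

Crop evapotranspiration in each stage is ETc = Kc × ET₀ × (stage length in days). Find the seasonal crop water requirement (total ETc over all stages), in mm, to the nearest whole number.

336 mm

initial: 0.38 × 3.25 × 15 = 18.53 mm
mid-season: 1.16 × 4.93 × 50 = 285.94 mm
late-season: 0.28 × 3.74 × 30 = 31.42 mm
Seasonal total = 335.89 mm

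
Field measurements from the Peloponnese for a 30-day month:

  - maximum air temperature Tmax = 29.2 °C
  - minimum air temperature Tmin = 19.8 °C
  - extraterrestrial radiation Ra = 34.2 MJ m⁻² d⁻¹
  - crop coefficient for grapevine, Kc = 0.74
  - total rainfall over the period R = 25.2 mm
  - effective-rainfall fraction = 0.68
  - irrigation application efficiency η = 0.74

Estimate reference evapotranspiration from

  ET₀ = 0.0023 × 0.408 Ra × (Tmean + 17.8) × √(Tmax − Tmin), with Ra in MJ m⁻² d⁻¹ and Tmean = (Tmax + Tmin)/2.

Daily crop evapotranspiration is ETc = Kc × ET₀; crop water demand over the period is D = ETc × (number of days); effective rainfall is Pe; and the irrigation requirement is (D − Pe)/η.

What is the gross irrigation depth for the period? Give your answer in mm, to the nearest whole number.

102 mm

Tmean = (29.2 + 19.8)/2 = 24.50 °C
0.408 Ra = 0.408 × 34.2 = 13.9536 mm/d equivalent
ET₀ = 0.0023 × 13.9536 × (24.50 + 17.8) × √9.4 = 0.0023 × 13.9536 × 42.30 × 3.0659 = 4.1621 mm/d
ETc = Kc × ET₀ = 0.74 × 4.1621 = 3.0800 mm/d
Crop demand D = ETc × 30 d = 3.0800 × 30 = 92.400 mm
Pe = 0.68 × 25.2 = 17.136 mm
D − Pe = 92.400 − 17.136 = 75.264 mm
Gross irrigation = 75.264 / 0.74 = 101.708 mm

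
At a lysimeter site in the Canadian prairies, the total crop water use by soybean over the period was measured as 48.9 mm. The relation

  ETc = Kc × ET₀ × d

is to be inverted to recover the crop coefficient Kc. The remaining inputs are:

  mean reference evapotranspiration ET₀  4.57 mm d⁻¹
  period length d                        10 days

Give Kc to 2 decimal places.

ETc = Kc × ET₀ × d  ⇒  Kc = ETc / (ET₀ × d)
Kc = 48.9 / (4.57 × 10) = 48.9 / 45.70 = 1.0700

1.07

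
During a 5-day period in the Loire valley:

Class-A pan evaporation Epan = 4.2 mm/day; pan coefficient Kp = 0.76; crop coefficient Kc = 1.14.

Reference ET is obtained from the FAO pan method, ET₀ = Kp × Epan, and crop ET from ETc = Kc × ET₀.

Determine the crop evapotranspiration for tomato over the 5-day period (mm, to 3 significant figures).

18.2 mm

ET₀ = 0.76 × 4.2 = 3.1920 mm/d
ETc = Kc × ET₀ = 1.14 × 3.1920 = 3.6389 mm/d
Over 5 days: 3.6389 × 5 = 18.195 mm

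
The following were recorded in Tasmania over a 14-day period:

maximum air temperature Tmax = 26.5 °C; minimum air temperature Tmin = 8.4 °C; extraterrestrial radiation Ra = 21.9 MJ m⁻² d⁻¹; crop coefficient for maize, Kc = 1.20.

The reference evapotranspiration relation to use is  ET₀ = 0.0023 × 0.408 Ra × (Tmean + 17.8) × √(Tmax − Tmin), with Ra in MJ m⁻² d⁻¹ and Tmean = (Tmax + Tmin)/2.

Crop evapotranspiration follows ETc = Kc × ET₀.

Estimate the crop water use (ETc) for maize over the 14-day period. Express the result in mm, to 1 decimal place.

Tmean = (26.5 + 8.4)/2 = 17.45 °C
0.408 Ra = 0.408 × 21.9 = 8.9352 mm/d equivalent
ET₀ = 0.0023 × 8.9352 × (17.45 + 17.8) × √18.1 = 0.0023 × 8.9352 × 35.25 × 4.2544 = 3.0820 mm/d
ETc = Kc × ET₀ = 1.20 × 3.0820 = 3.6984 mm/d
Over 14 days: 3.6984 × 14 = 51.778 mm

51.8 mm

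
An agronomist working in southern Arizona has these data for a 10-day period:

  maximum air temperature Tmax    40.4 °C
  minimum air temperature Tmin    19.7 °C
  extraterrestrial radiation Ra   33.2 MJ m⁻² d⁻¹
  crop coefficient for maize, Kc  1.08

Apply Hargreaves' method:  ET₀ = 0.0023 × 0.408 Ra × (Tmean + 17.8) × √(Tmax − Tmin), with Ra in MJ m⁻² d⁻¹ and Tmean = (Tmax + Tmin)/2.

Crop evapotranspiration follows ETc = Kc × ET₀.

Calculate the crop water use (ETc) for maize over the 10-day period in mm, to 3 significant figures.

73.3 mm

Tmean = (40.4 + 19.7)/2 = 30.05 °C
0.408 Ra = 0.408 × 33.2 = 13.5456 mm/d equivalent
ET₀ = 0.0023 × 13.5456 × (30.05 + 17.8) × √20.7 = 0.0023 × 13.5456 × 47.85 × 4.5497 = 6.7825 mm/d
ETc = Kc × ET₀ = 1.08 × 6.7825 = 7.3251 mm/d
Over 10 days: 7.3251 × 10 = 73.251 mm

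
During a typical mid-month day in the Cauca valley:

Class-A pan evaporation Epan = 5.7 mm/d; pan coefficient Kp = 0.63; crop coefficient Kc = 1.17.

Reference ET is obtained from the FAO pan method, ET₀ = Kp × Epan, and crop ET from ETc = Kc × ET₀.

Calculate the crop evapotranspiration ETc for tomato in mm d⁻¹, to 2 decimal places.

ET₀ = 0.63 × 5.7 = 3.5910 mm/d
ETc = Kc × ET₀ = 1.17 × 3.5910 = 4.2015 mm/d

4.20 mm d⁻¹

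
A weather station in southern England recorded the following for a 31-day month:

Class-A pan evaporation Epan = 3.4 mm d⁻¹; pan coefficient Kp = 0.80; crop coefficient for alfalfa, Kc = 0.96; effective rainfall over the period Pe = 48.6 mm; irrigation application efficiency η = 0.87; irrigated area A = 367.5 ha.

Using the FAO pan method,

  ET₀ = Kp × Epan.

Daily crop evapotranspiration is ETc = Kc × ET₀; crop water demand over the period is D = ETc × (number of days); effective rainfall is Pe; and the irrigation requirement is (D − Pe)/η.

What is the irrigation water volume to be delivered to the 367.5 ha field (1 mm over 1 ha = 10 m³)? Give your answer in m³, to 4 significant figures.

136600 m³

ET₀ = 0.80 × 3.4 = 2.7200 mm/d
ETc = Kc × ET₀ = 0.96 × 2.7200 = 2.6112 mm/d
Crop demand D = ETc × 31 d = 2.6112 × 31 = 80.947 mm
D − Pe = 80.947 − 48.6 = 32.347 mm
Gross irrigation = 32.347 / 0.87 = 37.180 mm
Volume = 37.180 mm × 367.5 ha × 10 = 136636.5 m³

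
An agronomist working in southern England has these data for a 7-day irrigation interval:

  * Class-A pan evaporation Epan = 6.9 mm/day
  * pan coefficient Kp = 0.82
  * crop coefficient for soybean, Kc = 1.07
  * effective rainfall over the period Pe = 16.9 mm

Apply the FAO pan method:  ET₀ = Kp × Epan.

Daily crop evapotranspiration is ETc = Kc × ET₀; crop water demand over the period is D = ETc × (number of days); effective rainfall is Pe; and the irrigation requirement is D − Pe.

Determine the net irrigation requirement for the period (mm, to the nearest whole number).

ET₀ = 0.82 × 6.9 = 5.6580 mm/d
ETc = Kc × ET₀ = 1.07 × 5.6580 = 6.0541 mm/d
Crop demand D = ETc × 7 d = 6.0541 × 7 = 42.379 mm
D − Pe = 42.379 − 16.9 = 25.479 mm

25 mm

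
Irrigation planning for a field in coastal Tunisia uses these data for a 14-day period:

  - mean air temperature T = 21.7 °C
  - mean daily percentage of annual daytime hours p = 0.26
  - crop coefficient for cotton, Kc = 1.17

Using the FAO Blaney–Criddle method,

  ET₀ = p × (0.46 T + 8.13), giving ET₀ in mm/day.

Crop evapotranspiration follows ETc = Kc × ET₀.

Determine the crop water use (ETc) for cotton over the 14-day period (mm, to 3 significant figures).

ET₀ = 0.26 × (0.46 × 21.7 + 8.13) = 0.26 × 18.112 = 4.7091 mm/d
ETc = Kc × ET₀ = 1.17 × 4.7091 = 5.5096 mm/d
Over 14 days: 5.5096 × 14 = 77.134 mm

77.1 mm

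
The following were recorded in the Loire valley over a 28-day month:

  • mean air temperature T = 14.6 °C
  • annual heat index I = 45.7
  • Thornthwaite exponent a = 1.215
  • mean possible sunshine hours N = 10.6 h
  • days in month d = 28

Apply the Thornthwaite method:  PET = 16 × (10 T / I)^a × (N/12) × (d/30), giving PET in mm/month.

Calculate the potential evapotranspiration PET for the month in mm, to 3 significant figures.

54.1 mm

10T/I = 10 × 14.6 / 45.7 = 3.1947
(10T/I)^a = 3.1947^1.215 = 4.1009
Uncorrected PET = 16 × 4.1009 = 65.614 mm
Correction = (N/12)(d/30) = (10.6/12)(28/30) = 0.8244
PET = 65.614 × 0.8244 = 54.092 mm/month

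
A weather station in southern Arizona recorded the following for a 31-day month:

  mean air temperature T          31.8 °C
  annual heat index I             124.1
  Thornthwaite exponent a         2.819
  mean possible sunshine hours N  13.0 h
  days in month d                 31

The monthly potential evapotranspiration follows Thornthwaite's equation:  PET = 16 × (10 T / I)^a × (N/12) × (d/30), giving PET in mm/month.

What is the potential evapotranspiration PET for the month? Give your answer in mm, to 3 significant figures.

254 mm

10T/I = 10 × 31.8 / 124.1 = 2.5624
(10T/I)^a = 2.5624^2.819 = 14.1898
Uncorrected PET = 16 × 14.1898 = 227.037 mm
Correction = (N/12)(d/30) = (13.0/12)(31/30) = 1.1194
PET = 227.037 × 1.1194 = 254.145 mm/month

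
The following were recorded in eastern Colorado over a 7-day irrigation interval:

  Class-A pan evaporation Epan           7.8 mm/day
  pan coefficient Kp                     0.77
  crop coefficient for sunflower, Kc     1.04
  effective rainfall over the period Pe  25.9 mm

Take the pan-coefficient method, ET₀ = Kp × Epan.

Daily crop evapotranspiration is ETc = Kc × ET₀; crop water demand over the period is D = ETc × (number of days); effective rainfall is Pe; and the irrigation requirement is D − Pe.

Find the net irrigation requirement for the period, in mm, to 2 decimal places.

ET₀ = 0.77 × 7.8 = 6.0060 mm/d
ETc = Kc × ET₀ = 1.04 × 6.0060 = 6.2462 mm/d
Crop demand D = ETc × 7 d = 6.2462 × 7 = 43.723 mm
D − Pe = 43.723 − 25.9 = 17.823 mm

17.82 mm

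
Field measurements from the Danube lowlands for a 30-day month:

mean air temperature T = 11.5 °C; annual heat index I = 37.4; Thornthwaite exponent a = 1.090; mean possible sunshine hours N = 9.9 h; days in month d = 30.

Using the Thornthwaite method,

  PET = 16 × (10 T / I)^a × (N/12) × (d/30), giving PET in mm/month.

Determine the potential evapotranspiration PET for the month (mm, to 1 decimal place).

10T/I = 10 × 11.5 / 37.4 = 3.0749
(10T/I)^a = 3.0749^1.090 = 3.4020
Uncorrected PET = 16 × 3.4020 = 54.432 mm
Correction = (N/12)(d/30) = (9.9/12)(30/30) = 0.8250
PET = 54.432 × 0.8250 = 44.906 mm/month

44.9 mm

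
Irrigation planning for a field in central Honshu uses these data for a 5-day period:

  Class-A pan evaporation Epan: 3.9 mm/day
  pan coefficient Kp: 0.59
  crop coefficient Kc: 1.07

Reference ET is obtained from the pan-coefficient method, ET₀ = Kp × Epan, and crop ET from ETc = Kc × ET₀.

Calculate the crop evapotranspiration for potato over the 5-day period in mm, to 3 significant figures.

12.3 mm

ET₀ = 0.59 × 3.9 = 2.3010 mm/d
ETc = Kc × ET₀ = 1.07 × 2.3010 = 2.4621 mm/d
Over 5 days: 2.4621 × 5 = 12.311 mm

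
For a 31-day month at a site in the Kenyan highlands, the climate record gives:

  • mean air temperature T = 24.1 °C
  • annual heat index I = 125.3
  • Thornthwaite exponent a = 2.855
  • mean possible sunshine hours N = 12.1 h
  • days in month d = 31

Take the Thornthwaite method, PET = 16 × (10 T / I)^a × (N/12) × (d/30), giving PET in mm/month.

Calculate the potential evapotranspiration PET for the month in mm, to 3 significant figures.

108 mm

10T/I = 10 × 24.1 / 125.3 = 1.9234
(10T/I)^a = 1.9234^2.855 = 6.4717
Uncorrected PET = 16 × 6.4717 = 103.547 mm
Correction = (N/12)(d/30) = (12.1/12)(31/30) = 1.0419
PET = 103.547 × 1.0419 = 107.886 mm/month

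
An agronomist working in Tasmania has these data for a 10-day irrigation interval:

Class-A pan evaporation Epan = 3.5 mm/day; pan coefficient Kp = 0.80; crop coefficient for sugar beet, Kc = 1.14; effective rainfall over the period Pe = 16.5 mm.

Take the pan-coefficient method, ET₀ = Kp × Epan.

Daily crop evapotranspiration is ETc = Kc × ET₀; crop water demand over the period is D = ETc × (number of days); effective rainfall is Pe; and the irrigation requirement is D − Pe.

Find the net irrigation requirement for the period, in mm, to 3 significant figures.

ET₀ = 0.80 × 3.5 = 2.8000 mm/d
ETc = Kc × ET₀ = 1.14 × 2.8000 = 3.1920 mm/d
Crop demand D = ETc × 10 d = 3.1920 × 10 = 31.920 mm
D − Pe = 31.920 − 16.5 = 15.420 mm

15.4 mm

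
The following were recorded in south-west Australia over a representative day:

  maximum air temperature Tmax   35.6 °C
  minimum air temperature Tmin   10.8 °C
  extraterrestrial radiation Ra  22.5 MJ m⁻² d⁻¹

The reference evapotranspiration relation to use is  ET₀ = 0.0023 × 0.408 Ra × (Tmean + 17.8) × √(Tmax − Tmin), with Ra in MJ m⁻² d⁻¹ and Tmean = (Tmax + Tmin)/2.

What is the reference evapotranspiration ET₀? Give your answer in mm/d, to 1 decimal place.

Tmean = (35.6 + 10.8)/2 = 23.20 °C
0.408 Ra = 0.408 × 22.5 = 9.1800 mm/d equivalent
ET₀ = 0.0023 × 9.1800 × (23.20 + 17.8) × √24.8 = 0.0023 × 9.1800 × 41.00 × 4.9800 = 4.3111 mm/d

4.3 mm/d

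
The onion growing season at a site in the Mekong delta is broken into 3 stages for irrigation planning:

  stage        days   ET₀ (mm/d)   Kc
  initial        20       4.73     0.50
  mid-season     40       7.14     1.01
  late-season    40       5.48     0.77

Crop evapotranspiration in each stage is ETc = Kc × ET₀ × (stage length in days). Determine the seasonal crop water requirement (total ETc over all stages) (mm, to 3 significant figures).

initial: 0.50 × 4.73 × 20 = 47.30 mm
mid-season: 1.01 × 7.14 × 40 = 288.46 mm
late-season: 0.77 × 5.48 × 40 = 168.78 mm
Seasonal total = 504.54 mm

505 mm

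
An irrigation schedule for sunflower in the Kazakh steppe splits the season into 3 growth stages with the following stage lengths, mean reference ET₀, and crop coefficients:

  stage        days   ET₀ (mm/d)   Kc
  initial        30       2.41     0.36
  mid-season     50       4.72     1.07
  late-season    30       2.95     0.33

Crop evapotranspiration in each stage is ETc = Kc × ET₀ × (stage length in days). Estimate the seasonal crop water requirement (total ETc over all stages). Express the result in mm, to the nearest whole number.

initial: 0.36 × 2.41 × 30 = 26.03 mm
mid-season: 1.07 × 4.72 × 50 = 252.52 mm
late-season: 0.33 × 2.95 × 30 = 29.21 mm
Seasonal total = 307.76 mm

308 mm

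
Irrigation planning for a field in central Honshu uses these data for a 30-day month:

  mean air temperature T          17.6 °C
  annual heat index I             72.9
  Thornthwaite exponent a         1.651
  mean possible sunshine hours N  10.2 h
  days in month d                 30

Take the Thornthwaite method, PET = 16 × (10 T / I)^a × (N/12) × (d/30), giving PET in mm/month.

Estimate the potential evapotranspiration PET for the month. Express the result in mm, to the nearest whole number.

58 mm

10T/I = 10 × 17.6 / 72.9 = 2.4143
(10T/I)^a = 2.4143^1.651 = 4.2854
Uncorrected PET = 16 × 4.2854 = 68.566 mm
Correction = (N/12)(d/30) = (10.2/12)(30/30) = 0.8500
PET = 68.566 × 0.8500 = 58.281 mm/month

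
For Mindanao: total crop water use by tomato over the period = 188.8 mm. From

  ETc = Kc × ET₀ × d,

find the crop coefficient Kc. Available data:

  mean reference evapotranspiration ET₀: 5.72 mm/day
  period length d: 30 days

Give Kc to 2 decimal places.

1.10

ETc = Kc × ET₀ × d  ⇒  Kc = ETc / (ET₀ × d)
Kc = 188.8 / (5.72 × 30) = 188.8 / 171.60 = 1.1002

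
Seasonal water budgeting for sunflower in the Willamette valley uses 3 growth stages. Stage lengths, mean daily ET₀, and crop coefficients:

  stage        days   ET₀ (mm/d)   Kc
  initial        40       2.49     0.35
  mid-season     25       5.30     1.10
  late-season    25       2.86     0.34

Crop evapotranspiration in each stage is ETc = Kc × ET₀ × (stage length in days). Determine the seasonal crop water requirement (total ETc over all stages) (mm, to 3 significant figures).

205 mm

initial: 0.35 × 2.49 × 40 = 34.86 mm
mid-season: 1.10 × 5.30 × 25 = 145.75 mm
late-season: 0.34 × 2.86 × 25 = 24.31 mm
Seasonal total = 204.92 mm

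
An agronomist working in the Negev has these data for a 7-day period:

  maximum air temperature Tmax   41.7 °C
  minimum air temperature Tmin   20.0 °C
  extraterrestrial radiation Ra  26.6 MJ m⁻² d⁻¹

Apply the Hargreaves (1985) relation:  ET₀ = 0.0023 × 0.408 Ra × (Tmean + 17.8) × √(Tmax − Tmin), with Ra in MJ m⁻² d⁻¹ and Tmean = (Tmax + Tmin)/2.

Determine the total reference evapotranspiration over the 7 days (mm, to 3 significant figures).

Tmean = (41.7 + 20.0)/2 = 30.85 °C
0.408 Ra = 0.408 × 26.6 = 10.8528 mm/d equivalent
ET₀ = 0.0023 × 10.8528 × (30.85 + 17.8) × √21.7 = 0.0023 × 10.8528 × 48.65 × 4.6583 = 5.6569 mm/d
Over 7 days: 5.6569 × 7 = 39.598 mm

39.6 mm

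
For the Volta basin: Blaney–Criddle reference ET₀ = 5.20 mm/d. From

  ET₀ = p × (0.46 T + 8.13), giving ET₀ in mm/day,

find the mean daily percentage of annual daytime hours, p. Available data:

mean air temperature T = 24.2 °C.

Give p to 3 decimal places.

p = ET₀ / (0.46 T + 8.13) = 5.20 / (0.46 × 24.2 + 8.13) = 5.20 / 19.262 = 0.2700

0.270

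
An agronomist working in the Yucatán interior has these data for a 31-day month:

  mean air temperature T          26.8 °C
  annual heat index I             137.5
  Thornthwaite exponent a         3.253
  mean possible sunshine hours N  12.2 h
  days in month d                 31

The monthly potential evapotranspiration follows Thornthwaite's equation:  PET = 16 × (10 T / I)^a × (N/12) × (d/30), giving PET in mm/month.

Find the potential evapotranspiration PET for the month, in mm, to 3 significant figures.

10T/I = 10 × 26.8 / 137.5 = 1.9491
(10T/I)^a = 1.9491^3.253 = 8.7666
Uncorrected PET = 16 × 8.7666 = 140.266 mm
Correction = (N/12)(d/30) = (12.2/12)(31/30) = 1.0506
PET = 140.266 × 1.0506 = 147.363 mm/month

147 mm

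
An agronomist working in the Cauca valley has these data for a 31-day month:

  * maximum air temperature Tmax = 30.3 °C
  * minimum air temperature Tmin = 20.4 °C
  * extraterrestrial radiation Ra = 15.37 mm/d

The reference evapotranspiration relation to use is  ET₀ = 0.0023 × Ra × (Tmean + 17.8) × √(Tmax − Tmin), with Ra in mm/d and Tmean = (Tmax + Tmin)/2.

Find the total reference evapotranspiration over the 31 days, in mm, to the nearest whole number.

Tmean = (30.3 + 20.4)/2 = 25.35 °C
ET₀ = 0.0023 × 15.37 × (25.35 + 17.8) × √9.9 = 0.0023 × 15.37 × 43.15 × 3.1464 = 4.7995 mm/d
Over 31 days: 4.7995 × 31 = 148.785 mm

149 mm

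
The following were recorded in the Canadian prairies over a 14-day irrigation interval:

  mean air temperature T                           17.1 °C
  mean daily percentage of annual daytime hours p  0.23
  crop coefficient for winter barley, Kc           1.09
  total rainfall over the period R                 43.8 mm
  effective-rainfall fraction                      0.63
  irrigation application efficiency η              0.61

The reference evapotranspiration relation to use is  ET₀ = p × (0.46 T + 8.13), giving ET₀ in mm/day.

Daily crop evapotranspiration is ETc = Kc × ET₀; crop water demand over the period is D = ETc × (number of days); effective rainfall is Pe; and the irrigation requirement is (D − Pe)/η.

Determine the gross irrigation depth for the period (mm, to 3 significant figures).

ET₀ = 0.23 × (0.46 × 17.1 + 8.13) = 0.23 × 15.996 = 3.6791 mm/d
ETc = Kc × ET₀ = 1.09 × 3.6791 = 4.0102 mm/d
Crop demand D = ETc × 14 d = 4.0102 × 14 = 56.143 mm
Pe = 0.63 × 43.8 = 27.594 mm
D − Pe = 56.143 − 27.594 = 28.549 mm
Gross irrigation = 28.549 / 0.61 = 46.802 mm

46.8 mm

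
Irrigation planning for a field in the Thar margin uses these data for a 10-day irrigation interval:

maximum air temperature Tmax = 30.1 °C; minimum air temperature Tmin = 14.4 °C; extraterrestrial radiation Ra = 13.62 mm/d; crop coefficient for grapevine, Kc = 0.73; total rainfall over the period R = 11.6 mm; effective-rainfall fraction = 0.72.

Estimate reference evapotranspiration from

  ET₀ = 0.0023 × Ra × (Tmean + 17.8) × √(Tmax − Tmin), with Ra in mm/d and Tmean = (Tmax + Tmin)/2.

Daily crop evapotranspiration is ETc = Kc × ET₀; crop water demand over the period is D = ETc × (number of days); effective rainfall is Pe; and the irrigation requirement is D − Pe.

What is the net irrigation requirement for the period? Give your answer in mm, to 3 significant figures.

27.9 mm

Tmean = (30.1 + 14.4)/2 = 22.25 °C
ET₀ = 0.0023 × 13.62 × (22.25 + 17.8) × √15.7 = 0.0023 × 13.62 × 40.05 × 3.9623 = 4.9711 mm/d
ETc = Kc × ET₀ = 0.73 × 4.9711 = 3.6289 mm/d
Crop demand D = ETc × 10 d = 3.6289 × 10 = 36.289 mm
Pe = 0.72 × 11.6 = 8.352 mm
D − Pe = 36.289 − 8.352 = 27.937 mm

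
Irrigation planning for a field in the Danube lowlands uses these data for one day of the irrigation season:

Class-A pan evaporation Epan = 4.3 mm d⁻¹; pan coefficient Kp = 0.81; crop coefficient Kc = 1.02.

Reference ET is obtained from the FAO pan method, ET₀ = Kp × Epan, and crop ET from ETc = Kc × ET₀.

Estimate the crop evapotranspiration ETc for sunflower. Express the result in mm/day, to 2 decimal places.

ET₀ = 0.81 × 4.3 = 3.4830 mm/d
ETc = Kc × ET₀ = 1.02 × 3.4830 = 3.5527 mm/d

3.55 mm/day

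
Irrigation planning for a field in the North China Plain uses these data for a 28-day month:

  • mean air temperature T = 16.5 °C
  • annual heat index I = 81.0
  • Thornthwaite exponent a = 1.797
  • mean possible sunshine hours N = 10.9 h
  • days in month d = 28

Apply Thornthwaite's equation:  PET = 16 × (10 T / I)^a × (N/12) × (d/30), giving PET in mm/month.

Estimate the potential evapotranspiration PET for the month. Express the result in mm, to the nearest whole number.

10T/I = 10 × 16.5 / 81.0 = 2.0370
(10T/I)^a = 2.0370^1.797 = 3.5913
Uncorrected PET = 16 × 3.5913 = 57.461 mm
Correction = (N/12)(d/30) = (10.9/12)(28/30) = 0.8478
PET = 57.461 × 0.8478 = 48.715 mm/month

49 mm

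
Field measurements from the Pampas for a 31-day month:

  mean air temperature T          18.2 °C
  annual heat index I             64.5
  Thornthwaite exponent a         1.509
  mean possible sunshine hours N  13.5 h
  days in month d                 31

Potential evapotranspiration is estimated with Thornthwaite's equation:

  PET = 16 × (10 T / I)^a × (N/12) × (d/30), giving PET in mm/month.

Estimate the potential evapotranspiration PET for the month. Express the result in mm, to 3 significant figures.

10T/I = 10 × 18.2 / 64.5 = 2.8217
(10T/I)^a = 2.8217^1.509 = 4.7843
Uncorrected PET = 16 × 4.7843 = 76.549 mm
Correction = (N/12)(d/30) = (13.5/12)(31/30) = 1.1625
PET = 76.549 × 1.1625 = 88.988 mm/month

89.0 mm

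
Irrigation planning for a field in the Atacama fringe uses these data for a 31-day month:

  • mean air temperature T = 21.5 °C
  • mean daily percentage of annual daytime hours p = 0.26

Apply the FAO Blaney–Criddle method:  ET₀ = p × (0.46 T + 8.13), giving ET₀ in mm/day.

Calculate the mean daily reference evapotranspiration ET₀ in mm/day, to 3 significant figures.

ET₀ = 0.26 × (0.46 × 21.5 + 8.13) = 0.26 × 18.020 = 4.6852 mm/d

4.69 mm/day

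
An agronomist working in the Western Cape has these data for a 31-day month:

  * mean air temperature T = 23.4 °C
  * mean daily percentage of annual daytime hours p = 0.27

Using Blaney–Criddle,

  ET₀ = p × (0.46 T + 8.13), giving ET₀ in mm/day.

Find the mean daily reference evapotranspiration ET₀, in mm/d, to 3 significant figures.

5.10 mm/d

ET₀ = 0.27 × (0.46 × 23.4 + 8.13) = 0.27 × 18.894 = 5.1014 mm/d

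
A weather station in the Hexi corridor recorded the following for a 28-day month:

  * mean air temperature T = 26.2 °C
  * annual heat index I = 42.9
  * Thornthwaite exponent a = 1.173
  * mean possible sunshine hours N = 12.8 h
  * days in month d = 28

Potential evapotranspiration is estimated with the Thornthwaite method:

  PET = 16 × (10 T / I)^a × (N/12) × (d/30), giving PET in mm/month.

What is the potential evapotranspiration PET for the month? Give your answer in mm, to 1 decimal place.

133.0 mm

10T/I = 10 × 26.2 / 42.9 = 6.1072
(10T/I)^a = 6.1072^1.173 = 8.3520
Uncorrected PET = 16 × 8.3520 = 133.632 mm
Correction = (N/12)(d/30) = (12.8/12)(28/30) = 0.9956
PET = 133.632 × 0.9956 = 133.044 mm/month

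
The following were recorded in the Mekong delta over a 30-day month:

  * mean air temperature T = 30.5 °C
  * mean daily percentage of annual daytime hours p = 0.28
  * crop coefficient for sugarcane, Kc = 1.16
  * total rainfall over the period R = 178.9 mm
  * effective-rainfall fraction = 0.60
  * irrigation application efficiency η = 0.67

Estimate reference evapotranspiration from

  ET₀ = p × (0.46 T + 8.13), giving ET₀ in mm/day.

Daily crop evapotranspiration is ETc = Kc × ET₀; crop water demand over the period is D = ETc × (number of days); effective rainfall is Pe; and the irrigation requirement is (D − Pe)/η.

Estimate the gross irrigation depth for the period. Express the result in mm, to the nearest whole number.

162 mm

ET₀ = 0.28 × (0.46 × 30.5 + 8.13) = 0.28 × 22.160 = 6.2048 mm/d
ETc = Kc × ET₀ = 1.16 × 6.2048 = 7.1976 mm/d
Crop demand D = ETc × 30 d = 7.1976 × 30 = 215.928 mm
Pe = 0.60 × 178.9 = 107.340 mm
D − Pe = 215.928 − 107.340 = 108.588 mm
Gross irrigation = 108.588 / 0.67 = 162.072 mm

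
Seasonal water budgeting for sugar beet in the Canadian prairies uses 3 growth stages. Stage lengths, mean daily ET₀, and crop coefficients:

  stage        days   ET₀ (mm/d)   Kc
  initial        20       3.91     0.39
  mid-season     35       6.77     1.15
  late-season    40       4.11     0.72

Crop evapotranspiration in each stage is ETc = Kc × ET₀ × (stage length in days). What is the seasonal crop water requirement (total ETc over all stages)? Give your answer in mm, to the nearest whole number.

initial: 0.39 × 3.91 × 20 = 30.50 mm
mid-season: 1.15 × 6.77 × 35 = 272.49 mm
late-season: 0.72 × 4.11 × 40 = 118.37 mm
Seasonal total = 421.36 mm

421 mm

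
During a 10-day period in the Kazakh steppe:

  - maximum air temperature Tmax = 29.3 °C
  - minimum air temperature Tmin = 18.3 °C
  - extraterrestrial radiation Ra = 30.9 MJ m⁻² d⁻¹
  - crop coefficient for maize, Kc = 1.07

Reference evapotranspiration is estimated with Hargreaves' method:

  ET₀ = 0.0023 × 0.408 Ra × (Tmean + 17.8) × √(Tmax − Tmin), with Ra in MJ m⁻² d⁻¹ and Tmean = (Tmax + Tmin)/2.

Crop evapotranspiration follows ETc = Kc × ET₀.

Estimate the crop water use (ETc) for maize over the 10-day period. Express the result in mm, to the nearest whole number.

Tmean = (29.3 + 18.3)/2 = 23.80 °C
0.408 Ra = 0.408 × 30.9 = 12.6072 mm/d equivalent
ET₀ = 0.0023 × 12.6072 × (23.80 + 17.8) × √11.0 = 0.0023 × 12.6072 × 41.60 × 3.3166 = 4.0007 mm/d
ETc = Kc × ET₀ = 1.07 × 4.0007 = 4.2807 mm/d
Over 10 days: 4.2807 × 10 = 42.807 mm

43 mm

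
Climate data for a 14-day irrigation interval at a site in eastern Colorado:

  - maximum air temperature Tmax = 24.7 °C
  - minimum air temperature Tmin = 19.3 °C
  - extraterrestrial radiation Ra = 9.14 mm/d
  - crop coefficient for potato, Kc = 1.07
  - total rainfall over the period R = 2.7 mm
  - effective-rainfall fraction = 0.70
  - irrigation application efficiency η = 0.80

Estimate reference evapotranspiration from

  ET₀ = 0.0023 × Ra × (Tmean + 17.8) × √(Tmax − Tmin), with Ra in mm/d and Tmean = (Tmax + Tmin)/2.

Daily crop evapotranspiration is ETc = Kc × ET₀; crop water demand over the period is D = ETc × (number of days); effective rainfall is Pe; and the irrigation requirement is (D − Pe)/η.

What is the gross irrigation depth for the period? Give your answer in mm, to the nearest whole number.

34 mm

Tmean = (24.7 + 19.3)/2 = 22.00 °C
ET₀ = 0.0023 × 9.14 × (22.00 + 17.8) × √5.4 = 0.0023 × 9.14 × 39.80 × 2.3238 = 1.9443 mm/d
ETc = Kc × ET₀ = 1.07 × 1.9443 = 2.0804 mm/d
Crop demand D = ETc × 14 d = 2.0804 × 14 = 29.126 mm
Pe = 0.70 × 2.7 = 1.890 mm
D − Pe = 29.126 − 1.890 = 27.236 mm
Gross irrigation = 27.236 / 0.80 = 34.045 mm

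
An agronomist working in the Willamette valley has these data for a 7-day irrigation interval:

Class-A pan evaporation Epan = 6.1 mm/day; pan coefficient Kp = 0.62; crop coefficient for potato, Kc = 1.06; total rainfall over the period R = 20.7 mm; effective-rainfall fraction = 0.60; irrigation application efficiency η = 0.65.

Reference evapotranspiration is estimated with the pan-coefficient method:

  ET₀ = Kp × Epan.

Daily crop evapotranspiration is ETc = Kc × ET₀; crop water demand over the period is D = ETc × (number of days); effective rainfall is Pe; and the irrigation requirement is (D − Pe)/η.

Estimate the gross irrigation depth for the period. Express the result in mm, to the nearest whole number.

24 mm

ET₀ = 0.62 × 6.1 = 3.7820 mm/d
ETc = Kc × ET₀ = 1.06 × 3.7820 = 4.0089 mm/d
Crop demand D = ETc × 7 d = 4.0089 × 7 = 28.062 mm
Pe = 0.60 × 20.7 = 12.420 mm
D − Pe = 28.062 − 12.420 = 15.642 mm
Gross irrigation = 15.642 / 0.65 = 24.065 mm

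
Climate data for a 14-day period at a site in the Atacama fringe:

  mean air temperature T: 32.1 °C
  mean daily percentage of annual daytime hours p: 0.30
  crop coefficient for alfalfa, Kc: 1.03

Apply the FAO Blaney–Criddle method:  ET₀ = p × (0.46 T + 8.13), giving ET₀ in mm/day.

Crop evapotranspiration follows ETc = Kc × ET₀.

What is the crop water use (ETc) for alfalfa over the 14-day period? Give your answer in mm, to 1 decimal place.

99.0 mm

ET₀ = 0.30 × (0.46 × 32.1 + 8.13) = 0.30 × 22.896 = 6.8688 mm/d
ETc = Kc × ET₀ = 1.03 × 6.8688 = 7.0749 mm/d
Over 14 days: 7.0749 × 14 = 99.049 mm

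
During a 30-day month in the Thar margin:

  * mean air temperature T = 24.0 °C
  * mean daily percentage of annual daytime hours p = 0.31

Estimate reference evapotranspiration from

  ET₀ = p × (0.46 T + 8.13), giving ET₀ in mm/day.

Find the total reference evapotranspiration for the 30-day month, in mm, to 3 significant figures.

ET₀ = 0.31 × (0.46 × 24.0 + 8.13) = 0.31 × 19.170 = 5.9427 mm/d
Monthly total = 5.9427 × 30 = 178.281 mm

178 mm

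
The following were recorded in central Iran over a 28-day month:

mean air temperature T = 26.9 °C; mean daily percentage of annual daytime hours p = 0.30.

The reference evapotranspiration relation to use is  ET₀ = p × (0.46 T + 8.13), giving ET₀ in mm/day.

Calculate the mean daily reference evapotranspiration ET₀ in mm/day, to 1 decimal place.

6.2 mm/day

ET₀ = 0.30 × (0.46 × 26.9 + 8.13) = 0.30 × 20.504 = 6.1512 mm/d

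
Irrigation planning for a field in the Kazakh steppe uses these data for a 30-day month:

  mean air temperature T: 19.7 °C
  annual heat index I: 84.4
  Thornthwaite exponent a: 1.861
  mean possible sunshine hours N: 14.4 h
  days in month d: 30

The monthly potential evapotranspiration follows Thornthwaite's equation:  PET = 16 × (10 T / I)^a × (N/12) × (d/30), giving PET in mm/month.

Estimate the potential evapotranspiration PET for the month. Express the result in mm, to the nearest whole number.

93 mm

10T/I = 10 × 19.7 / 84.4 = 2.3341
(10T/I)^a = 2.3341^1.861 = 4.8425
Uncorrected PET = 16 × 4.8425 = 77.480 mm
Correction = (N/12)(d/30) = (14.4/12)(30/30) = 1.2000
PET = 77.480 × 1.2000 = 92.976 mm/month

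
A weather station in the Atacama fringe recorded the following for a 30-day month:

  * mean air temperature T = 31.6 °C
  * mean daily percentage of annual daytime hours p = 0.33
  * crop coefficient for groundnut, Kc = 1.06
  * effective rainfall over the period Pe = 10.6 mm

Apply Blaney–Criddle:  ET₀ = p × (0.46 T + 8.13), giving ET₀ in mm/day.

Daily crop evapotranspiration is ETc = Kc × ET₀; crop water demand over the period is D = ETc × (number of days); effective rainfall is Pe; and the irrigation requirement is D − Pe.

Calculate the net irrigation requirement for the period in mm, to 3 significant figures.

ET₀ = 0.33 × (0.46 × 31.6 + 8.13) = 0.33 × 22.666 = 7.4798 mm/d
ETc = Kc × ET₀ = 1.06 × 7.4798 = 7.9286 mm/d
Crop demand D = ETc × 30 d = 7.9286 × 30 = 237.858 mm
D − Pe = 237.858 − 10.6 = 227.258 mm

227 mm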